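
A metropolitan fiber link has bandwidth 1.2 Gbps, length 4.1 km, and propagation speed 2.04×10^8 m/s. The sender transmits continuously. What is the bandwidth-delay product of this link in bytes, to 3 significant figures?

3010 bytes

Propagation delay = 4100 / 204000000 = 2.0098e-05 s.
BDP = R × t_prop = 1200000000 × 2.0098e-05 = 24117.6 bits.
In bytes: 24117.6/8 = 3010 bytes.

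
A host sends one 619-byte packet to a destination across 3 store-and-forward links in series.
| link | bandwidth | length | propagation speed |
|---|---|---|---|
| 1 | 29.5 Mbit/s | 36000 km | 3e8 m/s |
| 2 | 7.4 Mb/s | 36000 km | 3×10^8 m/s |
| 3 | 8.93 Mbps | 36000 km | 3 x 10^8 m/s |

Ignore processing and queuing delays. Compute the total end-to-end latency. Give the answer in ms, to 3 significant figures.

L = 619 × 8 = 4952 bits.
Transmission delays (L/R per hop): 0.167864, 0.669189, 0.554535 ms; sum = 1.39159 ms.
Propagation delays (d/s per hop): 120, 120, 120 ms; sum = 360 ms.
End-to-end = 361 ms.

361 ms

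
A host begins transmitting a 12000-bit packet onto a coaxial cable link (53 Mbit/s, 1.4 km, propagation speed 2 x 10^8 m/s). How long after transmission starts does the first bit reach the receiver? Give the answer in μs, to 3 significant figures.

First bit experiences only propagation delay: d/s = 1400/200000000 = 7.00 μs.

7.00 μs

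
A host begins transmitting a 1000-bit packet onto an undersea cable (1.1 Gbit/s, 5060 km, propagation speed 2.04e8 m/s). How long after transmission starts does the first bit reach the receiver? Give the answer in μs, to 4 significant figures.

24800 μs

First bit experiences only propagation delay: d/s = 5060000/204000000 = 24800 μs.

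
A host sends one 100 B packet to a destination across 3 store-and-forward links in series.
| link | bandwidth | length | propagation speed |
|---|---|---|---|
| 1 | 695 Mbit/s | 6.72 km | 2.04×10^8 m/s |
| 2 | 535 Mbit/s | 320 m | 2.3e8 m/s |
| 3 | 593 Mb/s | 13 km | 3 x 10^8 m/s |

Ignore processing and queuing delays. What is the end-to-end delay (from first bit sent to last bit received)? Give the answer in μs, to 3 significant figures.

L = 100 × 8 = 800 bits.
Transmission delays (L/R per hop): 1.15108, 1.49533, 1.34907 μs; sum = 3.99548 μs.
Propagation delays (d/s per hop): 32.9412, 1.3913, 43.3333 μs; sum = 77.6658 μs.
End-to-end = 81.7 μs.

81.7 μs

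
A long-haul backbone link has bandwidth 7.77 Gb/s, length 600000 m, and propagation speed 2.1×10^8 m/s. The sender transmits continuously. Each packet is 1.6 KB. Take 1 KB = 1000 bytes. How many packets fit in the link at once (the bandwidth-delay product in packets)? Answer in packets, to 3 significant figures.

1730 packets

Propagation delay = 600000 / 210000000 = 0.00285714 s.
BDP = R × t_prop = 7770000000 × 0.00285714 = 22200000 bits.
In packets of 12800 bits: 1730 packets.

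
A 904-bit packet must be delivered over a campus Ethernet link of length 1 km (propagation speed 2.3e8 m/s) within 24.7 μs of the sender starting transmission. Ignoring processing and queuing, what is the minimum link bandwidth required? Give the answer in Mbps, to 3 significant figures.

Propagation delay = 1000 / 2.3e+08 = 4.34783 μs.
Transmission budget = 24.7 − 4.34783 = 20.3522 μs.
R ≥ L / t_tx = 904 bits / 2.03522e-05 s = 44.4 Mbps.

44.4 Mbps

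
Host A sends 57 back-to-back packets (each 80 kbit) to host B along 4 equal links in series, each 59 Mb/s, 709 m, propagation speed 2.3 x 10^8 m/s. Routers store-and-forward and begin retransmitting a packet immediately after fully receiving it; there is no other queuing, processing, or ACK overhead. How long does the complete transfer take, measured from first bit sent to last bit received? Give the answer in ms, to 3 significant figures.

Per-hop transmission t_tx = L/R = 80000/59000000 = 1.35593 ms.
Per-hop propagation t_prop = 709/2.3e+08 = 0.00308261 ms.
Pipeline fill: first packet needs 4·t_tx to clear all hops; remaining 56 packets each add one t_tx.
Total = (4+57-1)·t_tx + 4·t_prop = 60·1.35593 + 4·0.00308261 = 81.4 ms.

81.4 ms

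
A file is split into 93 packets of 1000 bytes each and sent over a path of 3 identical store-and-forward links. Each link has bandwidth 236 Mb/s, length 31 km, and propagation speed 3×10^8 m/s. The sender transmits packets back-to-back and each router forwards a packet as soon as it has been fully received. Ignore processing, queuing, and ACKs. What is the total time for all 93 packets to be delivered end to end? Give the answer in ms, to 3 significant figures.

3.53 ms

Per-hop transmission t_tx = L/R = 8000/236000000 = 0.0338983 ms.
Per-hop propagation t_prop = 31000/300000000 = 0.103333 ms.
Pipeline fill: first packet needs 3·t_tx to clear all hops; remaining 92 packets each add one t_tx.
Total = (3+93-1)·t_tx + 3·t_prop = 95·0.0338983 + 3·0.103333 = 3.53 ms.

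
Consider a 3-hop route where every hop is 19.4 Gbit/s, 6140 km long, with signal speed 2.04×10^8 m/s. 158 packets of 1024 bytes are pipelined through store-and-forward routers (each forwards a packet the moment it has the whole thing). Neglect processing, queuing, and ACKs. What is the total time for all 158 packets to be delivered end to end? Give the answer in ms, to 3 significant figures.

90.4 ms

Per-hop transmission t_tx = L/R = 8192/19400000000 = 0.000422268 ms.
Per-hop propagation t_prop = 6140000/204000000 = 30.098 ms.
Pipeline fill: first packet needs 3·t_tx to clear all hops; remaining 157 packets each add one t_tx.
Total = (3+158-1)·t_tx + 3·t_prop = 160·0.000422268 + 3·30.098 = 90.4 ms.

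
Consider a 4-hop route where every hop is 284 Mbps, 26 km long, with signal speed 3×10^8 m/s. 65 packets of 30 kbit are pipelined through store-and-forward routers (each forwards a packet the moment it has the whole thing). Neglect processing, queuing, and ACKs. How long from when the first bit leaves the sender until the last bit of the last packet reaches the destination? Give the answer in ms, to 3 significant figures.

7.53 ms

Per-hop transmission t_tx = L/R = 30000/284000000 = 0.105634 ms.
Per-hop propagation t_prop = 26000/300000000 = 0.0866667 ms.
Pipeline fill: first packet needs 4·t_tx to clear all hops; remaining 64 packets each add one t_tx.
Total = (4+65-1)·t_tx + 4·t_prop = 68·0.105634 + 4·0.0866667 = 7.53 ms.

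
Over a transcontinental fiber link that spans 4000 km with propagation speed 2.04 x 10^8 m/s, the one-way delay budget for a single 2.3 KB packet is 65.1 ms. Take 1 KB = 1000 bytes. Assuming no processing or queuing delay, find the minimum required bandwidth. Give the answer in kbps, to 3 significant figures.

404 kbps

L = 18400 bits.
Propagation delay = 4000000 / 204000000 = 19.6078 ms.
Transmission budget = 65.1 − 19.6078 = 45.4922 ms.
R ≥ L / t_tx = 18400 bits / 0.0454922 s = 404 kbps.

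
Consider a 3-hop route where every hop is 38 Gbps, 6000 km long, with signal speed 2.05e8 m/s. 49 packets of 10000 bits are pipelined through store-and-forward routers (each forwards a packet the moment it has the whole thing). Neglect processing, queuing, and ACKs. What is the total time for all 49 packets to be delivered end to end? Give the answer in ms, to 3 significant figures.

87.8 ms

Per-hop transmission t_tx = L/R = 10000/38000000000 = 0.000263158 ms.
Per-hop propagation t_prop = 6000000/2.05e+08 = 29.2683 ms.
Pipeline fill: first packet needs 3·t_tx to clear all hops; remaining 48 packets each add one t_tx.
Total = (3+49-1)·t_tx + 3·t_prop = 51·0.000263158 + 3·29.2683 = 87.8 ms.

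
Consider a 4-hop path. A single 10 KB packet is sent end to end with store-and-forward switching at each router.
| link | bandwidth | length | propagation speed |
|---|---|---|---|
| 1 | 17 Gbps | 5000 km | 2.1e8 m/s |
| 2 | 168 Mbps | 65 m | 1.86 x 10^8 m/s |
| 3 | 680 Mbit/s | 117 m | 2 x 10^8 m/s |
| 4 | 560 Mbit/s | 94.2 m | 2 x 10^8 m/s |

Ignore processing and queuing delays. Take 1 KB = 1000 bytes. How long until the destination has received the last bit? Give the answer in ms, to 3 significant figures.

24.6 ms

L = 80000 bits.
Transmission delays (L/R per hop): 0.00470588, 0.47619, 0.117647, 0.142857 ms; sum = 0.741401 ms.
Propagation delays (d/s per hop): 23.8095, 0.000349462, 0.000585, 0.000471 ms; sum = 23.8109 ms.
End-to-end = 24.6 ms.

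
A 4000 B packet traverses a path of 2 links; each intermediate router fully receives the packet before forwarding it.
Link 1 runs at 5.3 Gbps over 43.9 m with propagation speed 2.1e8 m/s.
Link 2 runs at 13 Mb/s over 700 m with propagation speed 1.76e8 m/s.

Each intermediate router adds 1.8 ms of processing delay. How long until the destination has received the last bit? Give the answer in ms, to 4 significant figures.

L = 4000 × 8 = 32000 bits.
Transmission delays (L/R per hop): 0.00603774, 2.46154 ms; sum = 2.46758 ms.
Propagation delays (d/s per hop): 0.000209048, 0.00397727 ms; sum = 0.00418632 ms.
Processing at 1 router(s): 1 × 1.8 ms = 1.8 ms.
End-to-end = 4.272 ms.

4.272 ms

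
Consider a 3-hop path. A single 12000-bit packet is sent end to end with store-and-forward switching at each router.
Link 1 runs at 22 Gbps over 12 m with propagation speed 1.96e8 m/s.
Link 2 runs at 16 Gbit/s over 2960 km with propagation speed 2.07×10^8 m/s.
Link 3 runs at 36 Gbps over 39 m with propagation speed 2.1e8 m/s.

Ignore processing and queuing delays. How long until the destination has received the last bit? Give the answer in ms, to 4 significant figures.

14.30 ms

Transmission delays (L/R per hop): 0.000545455, 0.00075, 0.000333333 ms; sum = 0.00162879 ms.
Propagation delays (d/s per hop): 6.12245e-05, 14.2995, 0.000185714 ms; sum = 14.2998 ms.
End-to-end = 14.30 ms.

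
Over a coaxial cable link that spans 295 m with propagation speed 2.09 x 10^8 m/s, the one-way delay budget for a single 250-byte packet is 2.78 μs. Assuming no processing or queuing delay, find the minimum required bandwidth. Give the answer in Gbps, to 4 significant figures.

1.461 Gbps

L = 2000 bits.
Propagation delay = 295 / 209000000 = 1.41148 μs.
Transmission budget = 2.78 − 1.41148 = 1.36852 μs.
R ≥ L / t_tx = 2000 bits / 1.36852e-06 s = 1.461 Gbps.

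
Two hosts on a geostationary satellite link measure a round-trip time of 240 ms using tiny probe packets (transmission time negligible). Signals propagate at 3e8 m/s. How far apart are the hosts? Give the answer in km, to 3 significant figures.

36000 km

One-way propagation = RTT/2 = 120 ms.
d = s × t = 300000000 × 0.12 = 36000 km.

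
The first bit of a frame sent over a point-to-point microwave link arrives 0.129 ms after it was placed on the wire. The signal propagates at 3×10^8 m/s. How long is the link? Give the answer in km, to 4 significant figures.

d = s × t_prop = 300000000 × 0.000129 = 38.70 km.

38.70 km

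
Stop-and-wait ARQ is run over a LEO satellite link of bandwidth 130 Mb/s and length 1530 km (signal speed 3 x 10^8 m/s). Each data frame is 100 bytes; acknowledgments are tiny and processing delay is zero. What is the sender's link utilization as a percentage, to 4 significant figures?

t_tx = L/R = 800/130000000 = 6.15385e-06 s.
t_prop = 1530000/300000000 = 0.0051 s; RTT = 0.0102 s.
Cycle = t_tx + RTT = 0.0102062 s.
Utilization = t_tx / cycle = 6.15385e-06/0.0102062 = 0.06030 %.

0.06030 %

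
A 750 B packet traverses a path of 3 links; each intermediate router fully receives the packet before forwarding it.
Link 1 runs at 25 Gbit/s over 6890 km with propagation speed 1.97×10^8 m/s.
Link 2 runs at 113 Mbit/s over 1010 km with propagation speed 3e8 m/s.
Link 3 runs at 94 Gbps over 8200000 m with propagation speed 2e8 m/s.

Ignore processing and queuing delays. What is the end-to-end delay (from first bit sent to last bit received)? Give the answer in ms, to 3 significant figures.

79.4 ms

L = 750 × 8 = 6000 bits.
Transmission delays (L/R per hop): 0.00024, 0.0530973, 6.38298e-05 ms; sum = 0.0534012 ms.
Propagation delays (d/s per hop): 34.9746, 3.36667, 41 ms; sum = 79.3413 ms.
End-to-end = 79.4 ms.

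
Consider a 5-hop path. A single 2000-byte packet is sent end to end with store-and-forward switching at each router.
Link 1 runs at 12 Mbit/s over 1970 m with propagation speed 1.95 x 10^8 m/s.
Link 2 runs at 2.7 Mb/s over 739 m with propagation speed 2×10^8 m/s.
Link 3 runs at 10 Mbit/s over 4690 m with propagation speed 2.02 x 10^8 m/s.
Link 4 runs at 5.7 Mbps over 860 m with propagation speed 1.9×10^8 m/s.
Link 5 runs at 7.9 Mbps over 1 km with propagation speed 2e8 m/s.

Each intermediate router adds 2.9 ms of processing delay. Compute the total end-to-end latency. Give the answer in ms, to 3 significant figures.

25.3 ms

L = 2000 × 8 = 16000 bits.
Transmission delays (L/R per hop): 1.33333, 5.92593, 1.6, 2.80702, 2.02532 ms; sum = 13.6916 ms.
Propagation delays (d/s per hop): 0.0101026, 0.003695, 0.0232178, 0.00452632, 0.005 ms; sum = 0.0465417 ms.
Processing at 4 router(s): 4 × 2.9 ms = 11.6 ms.
End-to-end = 25.3 ms.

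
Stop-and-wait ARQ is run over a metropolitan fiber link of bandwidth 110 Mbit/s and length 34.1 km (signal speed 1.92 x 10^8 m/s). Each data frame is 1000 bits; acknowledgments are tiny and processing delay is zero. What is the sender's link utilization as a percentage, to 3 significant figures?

2.50 %

t_tx = L/R = 1000/110000000 = 9.09091e-06 s.
t_prop = 34100/192000000 = 0.000177604 s; RTT = 0.000355208 s.
Cycle = t_tx + RTT = 0.000364299 s.
Utilization = t_tx / cycle = 9.09091e-06/0.000364299 = 2.50 %.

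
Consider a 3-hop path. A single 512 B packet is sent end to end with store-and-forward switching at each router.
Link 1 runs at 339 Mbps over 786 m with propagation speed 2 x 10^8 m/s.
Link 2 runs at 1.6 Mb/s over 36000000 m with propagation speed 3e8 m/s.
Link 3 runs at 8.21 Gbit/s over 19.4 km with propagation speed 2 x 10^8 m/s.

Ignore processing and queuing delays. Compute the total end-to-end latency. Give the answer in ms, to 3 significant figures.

L = 512 × 8 = 4096 bits.
Transmission delays (L/R per hop): 0.0120826, 2.56, 0.000498904 ms; sum = 2.57258 ms.
Propagation delays (d/s per hop): 0.00393, 120, 0.097 ms; sum = 120.101 ms.
End-to-end = 123 ms.

123 ms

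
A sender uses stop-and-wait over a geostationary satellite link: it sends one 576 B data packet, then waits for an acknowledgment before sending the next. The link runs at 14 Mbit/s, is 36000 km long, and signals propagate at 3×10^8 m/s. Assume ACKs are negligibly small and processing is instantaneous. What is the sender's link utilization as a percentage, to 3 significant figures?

0.137 %

t_tx = L/R = 4608/14000000 = 0.000329143 s.
t_prop = 36000000/300000000 = 0.12 s; RTT = 0.24 s.
Cycle = t_tx + RTT = 0.240329 s.
Utilization = t_tx / cycle = 0.000329143/0.240329 = 0.137 %.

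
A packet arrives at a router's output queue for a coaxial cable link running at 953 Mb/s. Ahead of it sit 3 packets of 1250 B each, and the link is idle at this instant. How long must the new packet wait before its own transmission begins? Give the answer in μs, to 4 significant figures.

Each queued packet: L/R = 10000/953000000 = 10.4932 μs.
3 queued → 31.4795 μs.
Queuing delay = 31.48 μs.

31.48 μs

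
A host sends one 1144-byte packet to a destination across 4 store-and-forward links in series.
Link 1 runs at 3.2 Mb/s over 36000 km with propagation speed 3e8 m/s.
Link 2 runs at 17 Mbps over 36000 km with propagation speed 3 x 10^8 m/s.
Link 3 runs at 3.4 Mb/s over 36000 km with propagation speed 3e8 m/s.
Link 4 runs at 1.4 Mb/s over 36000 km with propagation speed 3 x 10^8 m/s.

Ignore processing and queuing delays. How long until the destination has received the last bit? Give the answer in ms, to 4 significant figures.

L = 1144 × 8 = 9152 bits.
Transmission delays (L/R per hop): 2.86, 0.538353, 2.69176, 6.53714 ms; sum = 12.6273 ms.
Propagation delays (d/s per hop): 120, 120, 120, 120 ms; sum = 480 ms.
End-to-end = 492.6 ms.

492.6 ms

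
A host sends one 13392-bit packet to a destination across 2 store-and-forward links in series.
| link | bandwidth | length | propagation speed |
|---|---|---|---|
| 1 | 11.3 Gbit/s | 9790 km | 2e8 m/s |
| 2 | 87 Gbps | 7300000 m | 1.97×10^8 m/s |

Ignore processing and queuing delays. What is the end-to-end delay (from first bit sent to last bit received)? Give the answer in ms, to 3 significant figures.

Transmission delays (L/R per hop): 0.00118513, 0.000153931 ms; sum = 0.00133906 ms.
Propagation delays (d/s per hop): 48.95, 37.0558 ms; sum = 86.0058 ms.
End-to-end = 86.0 ms.

86.0 ms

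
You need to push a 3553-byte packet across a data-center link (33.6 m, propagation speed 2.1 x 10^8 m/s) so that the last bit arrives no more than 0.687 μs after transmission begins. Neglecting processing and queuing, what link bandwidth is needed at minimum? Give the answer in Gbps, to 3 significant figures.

L = 28424 bits.
Propagation delay = 33.6 / 210000000 = 0.16 μs.
Transmission budget = 0.687 − 0.16 = 0.527 μs.
R ≥ L / t_tx = 28424 bits / 5.27e-07 s = 53.9 Gbps.

53.9 Gbps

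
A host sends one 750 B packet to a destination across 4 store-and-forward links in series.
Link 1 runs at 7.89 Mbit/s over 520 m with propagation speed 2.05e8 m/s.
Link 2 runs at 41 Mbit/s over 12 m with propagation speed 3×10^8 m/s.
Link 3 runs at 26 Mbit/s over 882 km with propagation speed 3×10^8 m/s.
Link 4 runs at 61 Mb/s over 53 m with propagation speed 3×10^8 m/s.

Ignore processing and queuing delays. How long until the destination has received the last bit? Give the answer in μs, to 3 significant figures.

L = 750 × 8 = 6000 bits.
Transmission delays (L/R per hop): 760.456, 146.341, 230.769, 98.3607 μs; sum = 1235.93 μs.
Propagation delays (d/s per hop): 2.53659, 0.04, 2940, 0.176667 μs; sum = 2942.75 μs.
End-to-end = 4180 μs.

4180 μs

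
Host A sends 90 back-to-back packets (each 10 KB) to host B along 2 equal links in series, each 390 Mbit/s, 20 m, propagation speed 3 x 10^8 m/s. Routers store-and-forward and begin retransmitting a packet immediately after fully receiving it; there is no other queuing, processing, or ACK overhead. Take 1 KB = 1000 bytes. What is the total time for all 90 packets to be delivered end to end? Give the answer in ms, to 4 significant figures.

Per-hop transmission t_tx = L/R = 80000/390000000 = 0.205128 ms.
Per-hop propagation t_prop = 20/300000000 = 6.66667e-05 ms.
Pipeline fill: first packet needs 2·t_tx to clear all hops; remaining 89 packets each add one t_tx.
Total = (2+90-1)·t_tx + 2·t_prop = 91·0.205128 + 2·6.66667e-05 = 18.67 ms.

18.67 ms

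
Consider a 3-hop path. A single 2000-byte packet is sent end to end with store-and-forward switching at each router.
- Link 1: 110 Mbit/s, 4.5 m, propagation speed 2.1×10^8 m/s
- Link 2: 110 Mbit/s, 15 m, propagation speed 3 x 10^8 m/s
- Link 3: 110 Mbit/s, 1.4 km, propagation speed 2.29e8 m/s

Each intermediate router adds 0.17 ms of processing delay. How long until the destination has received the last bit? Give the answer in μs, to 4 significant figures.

L = 2000 × 8 = 16000 bits.
Transmission delay per hop = L/R = 16000/110000000 = 145.455 μs; 3 hops → 436.364 μs.
Propagation delays (d/s per hop): 0.0214286, 0.05, 6.11354 μs; sum = 6.18497 μs.
Processing at 2 router(s): 2 × 0.17 ms = 340 μs.
End-to-end = 782.5 μs.

782.5 μs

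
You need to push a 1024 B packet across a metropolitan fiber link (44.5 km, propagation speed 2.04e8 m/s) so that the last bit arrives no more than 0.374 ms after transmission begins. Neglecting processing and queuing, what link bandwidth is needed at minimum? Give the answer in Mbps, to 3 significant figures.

L = 8192 bits.
Propagation delay = 44500 / 204000000 = 0.218137 ms.
Transmission budget = 0.374 − 0.218137 = 0.155863 ms.
R ≥ L / t_tx = 8192 bits / 0.000155863 s = 52.6 Mbps.

52.6 Mbps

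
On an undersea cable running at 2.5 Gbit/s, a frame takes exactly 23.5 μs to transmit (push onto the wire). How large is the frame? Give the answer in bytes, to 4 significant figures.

L = R × t_tx = 2500000000 b/s × 2.35e-05 s = 58750 bits.
In bytes: 58750 / 8 = 7344 bytes.

7344 bytes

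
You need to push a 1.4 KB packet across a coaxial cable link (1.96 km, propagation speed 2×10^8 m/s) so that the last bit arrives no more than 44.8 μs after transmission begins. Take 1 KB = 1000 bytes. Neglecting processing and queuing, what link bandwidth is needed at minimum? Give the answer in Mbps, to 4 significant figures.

320.0 Mbps

L = 11200 bits.
Propagation delay = 1960 / 200000000 = 9.8 μs.
Transmission budget = 44.8 − 9.8 = 35 μs.
R ≥ L / t_tx = 11200 bits / 3.5e-05 s = 320.0 Mbps.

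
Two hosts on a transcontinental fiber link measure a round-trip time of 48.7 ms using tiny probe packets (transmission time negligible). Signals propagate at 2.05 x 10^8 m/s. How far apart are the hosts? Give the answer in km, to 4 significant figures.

4992 km

One-way propagation = RTT/2 = 24.35 ms.
d = s × t = 2.05e+08 × 0.02435 = 4992 km.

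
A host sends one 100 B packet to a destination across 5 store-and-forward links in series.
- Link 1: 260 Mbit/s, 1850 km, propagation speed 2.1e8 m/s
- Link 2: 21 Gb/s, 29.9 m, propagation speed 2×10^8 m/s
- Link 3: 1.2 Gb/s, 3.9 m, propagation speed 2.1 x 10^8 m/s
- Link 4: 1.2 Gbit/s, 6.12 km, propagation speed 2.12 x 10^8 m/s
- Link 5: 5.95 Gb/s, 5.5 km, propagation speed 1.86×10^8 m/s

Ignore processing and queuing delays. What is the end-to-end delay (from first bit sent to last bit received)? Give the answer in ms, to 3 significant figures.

L = 100 × 8 = 800 bits.
Transmission delays (L/R per hop): 0.00307692, 3.80952e-05, 0.000666667, 0.000666667, 0.000134454 ms; sum = 0.00458281 ms.
Propagation delays (d/s per hop): 8.80952, 0.0001495, 1.85714e-05, 0.0288679, 0.0295699 ms; sum = 8.86813 ms.
End-to-end = 8.87 ms.

8.87 ms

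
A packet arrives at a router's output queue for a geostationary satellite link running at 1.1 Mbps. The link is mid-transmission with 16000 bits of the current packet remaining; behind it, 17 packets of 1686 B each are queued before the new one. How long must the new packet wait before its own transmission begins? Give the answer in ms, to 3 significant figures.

223 ms

Each queued packet: L/R = 13488/1100000 = 12.2618 ms.
17 queued → 208.451 ms.
Plus remaining 16000 bits of current packet: 14.5455 ms.
Queuing delay = 223 ms.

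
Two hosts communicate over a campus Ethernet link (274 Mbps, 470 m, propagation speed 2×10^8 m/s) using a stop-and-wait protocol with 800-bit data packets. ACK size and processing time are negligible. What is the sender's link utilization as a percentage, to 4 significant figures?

t_tx = L/R = 800/274000000 = 2.91971e-06 s.
t_prop = 470/200000000 = 2.35e-06 s; RTT = 4.7e-06 s.
Cycle = t_tx + RTT = 7.61971e-06 s.
Utilization = t_tx / cycle = 2.91971e-06/7.61971e-06 = 38.32 %.

38.32 %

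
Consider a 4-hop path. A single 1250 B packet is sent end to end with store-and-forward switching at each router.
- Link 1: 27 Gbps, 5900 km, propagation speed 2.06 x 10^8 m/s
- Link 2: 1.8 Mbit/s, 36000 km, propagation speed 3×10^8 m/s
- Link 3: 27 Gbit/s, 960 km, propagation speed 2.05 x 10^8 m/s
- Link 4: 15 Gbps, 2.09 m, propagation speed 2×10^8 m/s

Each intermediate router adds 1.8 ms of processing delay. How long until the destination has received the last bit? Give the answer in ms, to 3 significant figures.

164 ms

L = 1250 × 8 = 10000 bits.
Transmission delays (L/R per hop): 0.00037037, 5.55556, 0.00037037, 0.000666667 ms; sum = 5.55696 ms.
Propagation delays (d/s per hop): 28.6408, 120, 4.68293, 1.045e-05 ms; sum = 153.324 ms.
Processing at 3 router(s): 3 × 1.8 ms = 5.4 ms.
End-to-end = 164 ms.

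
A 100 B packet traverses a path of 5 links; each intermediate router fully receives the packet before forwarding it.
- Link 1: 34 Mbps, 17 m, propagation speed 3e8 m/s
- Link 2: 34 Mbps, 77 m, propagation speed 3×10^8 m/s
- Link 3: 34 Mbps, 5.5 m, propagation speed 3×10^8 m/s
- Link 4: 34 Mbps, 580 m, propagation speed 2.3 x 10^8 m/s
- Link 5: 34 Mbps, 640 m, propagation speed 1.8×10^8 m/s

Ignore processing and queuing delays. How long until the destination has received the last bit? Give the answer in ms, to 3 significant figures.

L = 100 × 8 = 800 bits.
Transmission delay per hop = L/R = 800/34000000 = 0.0235294 ms; 5 hops → 0.117647 ms.
Propagation delays (d/s per hop): 5.66667e-05, 0.000256667, 1.83333e-05, 0.00252174, 0.00355556 ms; sum = 0.00640896 ms.
End-to-end = 0.124 ms.

0.124 ms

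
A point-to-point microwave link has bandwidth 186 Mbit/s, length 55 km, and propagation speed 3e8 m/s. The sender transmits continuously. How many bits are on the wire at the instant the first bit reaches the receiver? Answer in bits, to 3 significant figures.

34100 bits

Propagation delay = 55000 / 300000000 = 0.000183333 s.
BDP = R × t_prop = 186000000 × 0.000183333 = 34100 bits.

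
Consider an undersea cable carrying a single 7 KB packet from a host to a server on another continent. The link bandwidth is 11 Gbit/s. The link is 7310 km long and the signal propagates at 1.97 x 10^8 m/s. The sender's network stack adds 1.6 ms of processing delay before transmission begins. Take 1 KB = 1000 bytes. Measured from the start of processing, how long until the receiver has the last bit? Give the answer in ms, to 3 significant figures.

38.7 ms

L = 56000 bits.
Transmission delay = L/R = 56000 / 11000000000 = 0.00509091 ms.
Propagation delay = d/s = 7310000 m / 197000000 m/s = 37.1066 ms.
Plus processing delay 1.6 ms = 1.6 ms.
Total = 38.7 ms.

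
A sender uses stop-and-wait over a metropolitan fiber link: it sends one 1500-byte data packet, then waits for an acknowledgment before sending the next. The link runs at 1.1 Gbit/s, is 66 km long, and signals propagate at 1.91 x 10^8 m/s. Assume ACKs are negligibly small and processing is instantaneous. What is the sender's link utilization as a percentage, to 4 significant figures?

1.554 %

t_tx = L/R = 12000/1100000000 = 1.09091e-05 s.
t_prop = 66000/191000000 = 0.00034555 s; RTT = 0.000691099 s.
Cycle = t_tx + RTT = 0.000702009 s.
Utilization = t_tx / cycle = 1.09091e-05/0.000702009 = 1.554 %.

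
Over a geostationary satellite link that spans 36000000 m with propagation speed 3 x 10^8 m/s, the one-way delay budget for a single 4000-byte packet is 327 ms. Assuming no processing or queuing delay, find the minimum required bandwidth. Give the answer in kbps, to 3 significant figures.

L = 32000 bits.
Propagation delay = 36000000 / 300000000 = 120 ms.
Transmission budget = 327 − 120 = 207 ms.
R ≥ L / t_tx = 32000 bits / 0.207 s = 155 kbps.

155 kbps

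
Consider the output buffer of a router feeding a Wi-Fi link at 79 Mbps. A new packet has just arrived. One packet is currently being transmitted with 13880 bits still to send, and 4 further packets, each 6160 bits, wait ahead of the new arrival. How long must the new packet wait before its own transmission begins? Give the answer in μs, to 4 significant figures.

Each queued packet: L/R = 6160/79000000 = 77.9747 μs.
4 queued → 311.899 μs.
Plus remaining 13880 bits of current packet: 175.696 μs.
Queuing delay = 487.6 μs.

487.6 μs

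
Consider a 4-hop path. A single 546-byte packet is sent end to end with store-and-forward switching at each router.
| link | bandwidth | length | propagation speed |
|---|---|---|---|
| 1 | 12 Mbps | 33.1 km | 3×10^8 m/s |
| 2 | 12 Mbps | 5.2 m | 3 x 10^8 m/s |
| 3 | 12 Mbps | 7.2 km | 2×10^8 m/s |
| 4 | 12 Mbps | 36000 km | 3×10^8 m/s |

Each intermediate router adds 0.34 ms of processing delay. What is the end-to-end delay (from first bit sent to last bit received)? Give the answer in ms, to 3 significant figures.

123 ms

L = 546 × 8 = 4368 bits.
Transmission delay per hop = L/R = 4368/12000000 = 0.364 ms; 4 hops → 1.456 ms.
Propagation delays (d/s per hop): 0.110333, 1.73333e-05, 0.036, 120 ms; sum = 120.146 ms.
Processing at 3 router(s): 3 × 0.34 ms = 1.02 ms.
End-to-end = 123 ms.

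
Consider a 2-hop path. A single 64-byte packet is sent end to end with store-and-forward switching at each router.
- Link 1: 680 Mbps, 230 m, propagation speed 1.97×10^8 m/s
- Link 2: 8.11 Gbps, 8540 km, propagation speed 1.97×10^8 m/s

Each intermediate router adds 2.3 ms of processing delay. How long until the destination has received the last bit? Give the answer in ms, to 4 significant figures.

45.65 ms

L = 64 × 8 = 512 bits.
Transmission delays (L/R per hop): 0.000752941, 6.31319e-05 ms; sum = 0.000816073 ms.
Propagation delays (d/s per hop): 0.00116751, 43.3503 ms; sum = 43.3514 ms.
Processing at 1 router(s): 1 × 2.3 ms = 2.3 ms.
End-to-end = 45.65 ms.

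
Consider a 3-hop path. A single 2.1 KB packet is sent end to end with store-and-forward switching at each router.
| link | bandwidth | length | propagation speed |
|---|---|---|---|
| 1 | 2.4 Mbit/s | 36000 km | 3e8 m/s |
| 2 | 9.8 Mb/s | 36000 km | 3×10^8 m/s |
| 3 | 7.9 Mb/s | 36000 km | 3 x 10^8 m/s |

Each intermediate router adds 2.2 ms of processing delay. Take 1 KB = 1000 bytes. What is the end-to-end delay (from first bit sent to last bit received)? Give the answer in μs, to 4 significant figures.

375200 μs

L = 16800 bits.
Transmission delays (L/R per hop): 7000, 1714.29, 2126.58 μs; sum = 10840.9 μs.
Propagation delays (d/s per hop): 120000, 120000, 120000 μs; sum = 360000 μs.
Processing at 2 router(s): 2 × 2.2 ms = 4400 μs.
End-to-end = 375200 μs.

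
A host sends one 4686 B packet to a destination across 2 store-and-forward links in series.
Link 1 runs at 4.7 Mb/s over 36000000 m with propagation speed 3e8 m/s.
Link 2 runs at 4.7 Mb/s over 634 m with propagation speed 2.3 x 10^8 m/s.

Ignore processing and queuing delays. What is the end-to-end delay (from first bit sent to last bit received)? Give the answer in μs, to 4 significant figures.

136000 μs

L = 4686 × 8 = 37488 bits.
Transmission delay per hop = L/R = 37488/4700000 = 7976.17 μs; 2 hops → 15952.3 μs.
Propagation delays (d/s per hop): 120000, 2.75652 μs; sum = 120003 μs.
End-to-end = 136000 μs.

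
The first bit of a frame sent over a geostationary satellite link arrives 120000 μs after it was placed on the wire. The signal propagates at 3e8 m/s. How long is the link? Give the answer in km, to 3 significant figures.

d = s × t_prop = 300000000 × 0.12 = 36000 km.

36000 km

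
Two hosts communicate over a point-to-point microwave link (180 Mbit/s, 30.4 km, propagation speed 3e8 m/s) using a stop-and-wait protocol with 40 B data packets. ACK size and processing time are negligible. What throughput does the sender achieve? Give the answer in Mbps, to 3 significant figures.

t_tx = L/R = 320/180000000 = 1.77778e-06 s.
t_prop = 30400/300000000 = 0.000101333 s; RTT = 0.000202667 s.
Cycle = t_tx + RTT = 0.000204444 s.
Throughput = L / cycle = 320 / 0.000204444 = 1.57 Mbps.

1.57 Mbps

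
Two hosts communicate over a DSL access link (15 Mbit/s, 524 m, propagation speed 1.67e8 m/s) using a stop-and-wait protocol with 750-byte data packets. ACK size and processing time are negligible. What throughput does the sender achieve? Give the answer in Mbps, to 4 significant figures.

t_tx = L/R = 6000/15000000 = 0.0004 s.
t_prop = 524/167000000 = 3.13772e-06 s; RTT = 6.27545e-06 s.
Cycle = t_tx + RTT = 0.000406275 s.
Throughput = L / cycle = 6000 / 0.000406275 = 14.77 Mbps.

14.77 Mbps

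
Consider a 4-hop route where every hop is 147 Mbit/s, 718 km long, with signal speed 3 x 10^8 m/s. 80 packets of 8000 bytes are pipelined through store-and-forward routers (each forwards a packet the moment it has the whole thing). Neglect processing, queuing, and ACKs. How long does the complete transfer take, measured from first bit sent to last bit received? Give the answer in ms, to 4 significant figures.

Per-hop transmission t_tx = L/R = 64000/147000000 = 0.435374 ms.
Per-hop propagation t_prop = 718000/300000000 = 2.39333 ms.
Pipeline fill: first packet needs 4·t_tx to clear all hops; remaining 79 packets each add one t_tx.
Total = (4+80-1)·t_tx + 4·t_prop = 83·0.435374 + 4·2.39333 = 45.71 ms.

45.71 ms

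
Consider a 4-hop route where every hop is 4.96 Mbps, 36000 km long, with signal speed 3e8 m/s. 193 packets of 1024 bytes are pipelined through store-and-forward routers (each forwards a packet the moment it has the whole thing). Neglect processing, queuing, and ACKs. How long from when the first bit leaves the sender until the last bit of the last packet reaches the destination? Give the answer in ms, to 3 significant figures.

Per-hop transmission t_tx = L/R = 8192/4960000 = 1.65161 ms.
Per-hop propagation t_prop = 36000000/300000000 = 120 ms.
Pipeline fill: first packet needs 4·t_tx to clear all hops; remaining 192 packets each add one t_tx.
Total = (4+193-1)·t_tx + 4·t_prop = 196·1.65161 + 4·120 = 804 ms.

804 ms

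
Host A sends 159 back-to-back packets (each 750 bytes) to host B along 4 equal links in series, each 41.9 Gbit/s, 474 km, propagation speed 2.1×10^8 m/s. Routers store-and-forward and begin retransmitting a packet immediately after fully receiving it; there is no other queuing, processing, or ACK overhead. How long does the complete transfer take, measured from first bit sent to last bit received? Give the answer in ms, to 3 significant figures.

Per-hop transmission t_tx = L/R = 6000/41900000000 = 0.000143198 ms.
Per-hop propagation t_prop = 474000/210000000 = 2.25714 ms.
Pipeline fill: first packet needs 4·t_tx to clear all hops; remaining 158 packets each add one t_tx.
Total = (4+159-1)·t_tx + 4·t_prop = 162·0.000143198 + 4·2.25714 = 9.05 ms.

9.05 ms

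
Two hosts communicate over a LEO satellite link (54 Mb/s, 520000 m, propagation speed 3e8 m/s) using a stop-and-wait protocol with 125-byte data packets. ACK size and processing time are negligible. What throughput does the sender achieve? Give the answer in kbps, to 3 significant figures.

t_tx = L/R = 1000/54000000 = 1.85185e-05 s.
t_prop = 520000/300000000 = 0.00173333 s; RTT = 0.00346667 s.
Cycle = t_tx + RTT = 0.00348519 s.
Throughput = L / cycle = 1000 / 0.00348519 = 287 kbps.

287 kbps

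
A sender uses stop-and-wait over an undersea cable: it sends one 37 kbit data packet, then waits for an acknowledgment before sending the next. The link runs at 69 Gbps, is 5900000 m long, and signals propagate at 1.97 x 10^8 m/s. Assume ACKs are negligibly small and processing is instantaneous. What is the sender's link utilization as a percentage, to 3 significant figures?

t_tx = L/R = 37000/69000000000 = 5.36232e-07 s.
t_prop = 5900000/197000000 = 0.0299492 s; RTT = 0.0598985 s.
Cycle = t_tx + RTT = 0.059899 s.
Utilization = t_tx / cycle = 5.36232e-07/0.059899 = 0.000895 %.

0.000895 %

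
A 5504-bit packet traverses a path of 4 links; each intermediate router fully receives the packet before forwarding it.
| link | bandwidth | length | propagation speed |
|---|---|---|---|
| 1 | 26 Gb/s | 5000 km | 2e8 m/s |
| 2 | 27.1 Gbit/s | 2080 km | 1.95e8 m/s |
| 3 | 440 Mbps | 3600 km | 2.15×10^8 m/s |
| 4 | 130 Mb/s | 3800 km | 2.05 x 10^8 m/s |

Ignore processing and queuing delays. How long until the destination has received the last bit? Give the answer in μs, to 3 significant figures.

71000 μs

Transmission delays (L/R per hop): 0.211692, 0.2031, 12.5091, 42.3385 μs; sum = 55.2623 μs.
Propagation delays (d/s per hop): 25000, 10666.7, 16744.2, 18536.6 μs; sum = 70947.4 μs.
End-to-end = 71000 μs.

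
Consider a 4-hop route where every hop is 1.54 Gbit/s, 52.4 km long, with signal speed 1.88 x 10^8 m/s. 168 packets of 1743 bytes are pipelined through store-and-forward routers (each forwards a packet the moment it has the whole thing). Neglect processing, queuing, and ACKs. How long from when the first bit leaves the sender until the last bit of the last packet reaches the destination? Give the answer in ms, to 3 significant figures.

2.66 ms

Per-hop transmission t_tx = L/R = 13944/1540000000 = 0.00905455 ms.
Per-hop propagation t_prop = 52400/188000000 = 0.278723 ms.
Pipeline fill: first packet needs 4·t_tx to clear all hops; remaining 167 packets each add one t_tx.
Total = (4+168-1)·t_tx + 4·t_prop = 171·0.00905455 + 4·0.278723 = 2.66 ms.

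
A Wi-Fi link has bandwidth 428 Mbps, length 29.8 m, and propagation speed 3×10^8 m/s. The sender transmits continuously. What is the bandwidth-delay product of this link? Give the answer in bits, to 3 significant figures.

42.5 bits

Propagation delay = 29.8 / 300000000 = 9.93333e-08 s.
BDP = R × t_prop = 428000000 × 9.93333e-08 = 42.5147 bits.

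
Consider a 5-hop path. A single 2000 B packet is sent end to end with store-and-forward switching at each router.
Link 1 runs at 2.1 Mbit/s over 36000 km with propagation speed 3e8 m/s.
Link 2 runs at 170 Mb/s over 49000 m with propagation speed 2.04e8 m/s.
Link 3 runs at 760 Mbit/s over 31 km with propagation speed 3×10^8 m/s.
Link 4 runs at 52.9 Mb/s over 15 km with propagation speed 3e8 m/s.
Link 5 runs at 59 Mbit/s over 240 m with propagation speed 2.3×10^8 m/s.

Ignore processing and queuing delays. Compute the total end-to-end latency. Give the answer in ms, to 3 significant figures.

L = 2000 × 8 = 16000 bits.
Transmission delays (L/R per hop): 7.61905, 0.0941176, 0.0210526, 0.302457, 0.271186 ms; sum = 8.30786 ms.
Propagation delays (d/s per hop): 120, 0.240196, 0.103333, 0.05, 0.00104348 ms; sum = 120.395 ms.
End-to-end = 129 ms.

129 ms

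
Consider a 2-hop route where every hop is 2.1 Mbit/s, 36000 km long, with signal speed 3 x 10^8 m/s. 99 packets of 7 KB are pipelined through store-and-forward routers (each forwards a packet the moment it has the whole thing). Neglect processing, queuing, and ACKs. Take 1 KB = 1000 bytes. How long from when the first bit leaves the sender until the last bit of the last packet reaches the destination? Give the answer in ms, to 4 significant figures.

Per-hop transmission t_tx = L/R = 56000/2100000 = 26.6667 ms.
Per-hop propagation t_prop = 36000000/300000000 = 120 ms.
Pipeline fill: first packet needs 2·t_tx to clear all hops; remaining 98 packets each add one t_tx.
Total = (2+99-1)·t_tx + 2·t_prop = 100·26.6667 + 2·120 = 2907 ms.

2907 ms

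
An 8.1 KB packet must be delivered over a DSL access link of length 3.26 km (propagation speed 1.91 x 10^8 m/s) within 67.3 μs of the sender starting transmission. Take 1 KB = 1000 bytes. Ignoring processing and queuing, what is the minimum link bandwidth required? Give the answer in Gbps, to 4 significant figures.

1.290 Gbps

L = 64800 bits.
Propagation delay = 3260 / 191000000 = 17.0681 μs.
Transmission budget = 67.3 − 17.0681 = 50.2319 μs.
R ≥ L / t_tx = 64800 bits / 5.02319e-05 s = 1.290 Gbps.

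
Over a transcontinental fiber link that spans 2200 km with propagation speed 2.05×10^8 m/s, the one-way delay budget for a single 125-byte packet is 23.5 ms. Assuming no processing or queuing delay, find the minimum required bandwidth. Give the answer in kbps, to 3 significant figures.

78.3 kbps

L = 1000 bits.
Propagation delay = 2200000 / 2.05e+08 = 10.7317 ms.
Transmission budget = 23.5 − 10.7317 = 12.7683 ms.
R ≥ L / t_tx = 1000 bits / 0.0127683 s = 78.3 kbps.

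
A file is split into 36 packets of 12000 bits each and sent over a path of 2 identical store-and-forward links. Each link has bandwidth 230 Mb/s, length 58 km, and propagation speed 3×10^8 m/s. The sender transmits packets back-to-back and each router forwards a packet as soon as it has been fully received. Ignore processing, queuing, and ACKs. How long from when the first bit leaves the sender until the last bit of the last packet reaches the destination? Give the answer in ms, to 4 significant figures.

Per-hop transmission t_tx = L/R = 12000/230000000 = 0.0521739 ms.
Per-hop propagation t_prop = 58000/300000000 = 0.193333 ms.
Pipeline fill: first packet needs 2·t_tx to clear all hops; remaining 35 packets each add one t_tx.
Total = (2+36-1)·t_tx + 2·t_prop = 37·0.0521739 + 2·0.193333 = 2.317 ms.

2.317 ms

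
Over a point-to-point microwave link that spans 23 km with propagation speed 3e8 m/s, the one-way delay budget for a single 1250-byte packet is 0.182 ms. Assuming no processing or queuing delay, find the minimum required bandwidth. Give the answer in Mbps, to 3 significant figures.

L = 10000 bits.
Propagation delay = 23000 / 300000000 = 0.0766667 ms.
Transmission budget = 0.182 − 0.0766667 = 0.105333 ms.
R ≥ L / t_tx = 10000 bits / 0.000105333 s = 94.9 Mbps.

94.9 Mbps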